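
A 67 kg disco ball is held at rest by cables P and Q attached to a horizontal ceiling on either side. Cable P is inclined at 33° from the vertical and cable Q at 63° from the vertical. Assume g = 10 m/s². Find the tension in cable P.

Angles from the horizontal: cable P is 90° − 33° = 57°, cable Q is 90° − 63° = 27°.
Weight W = 67 × 10 = 670 N acts straight down.
Horizontal: T_P cos 57° = T_Q cos 27°  →  T_Q = 0.6113 T_P.
Vertical: T_P sin 57° + T_Q sin 27° = 670.
Substituting the horizontal relation into the vertical equation gives 1.116 T_P = 670, so T_P = 600.3 N.

T_P ≈ 600 N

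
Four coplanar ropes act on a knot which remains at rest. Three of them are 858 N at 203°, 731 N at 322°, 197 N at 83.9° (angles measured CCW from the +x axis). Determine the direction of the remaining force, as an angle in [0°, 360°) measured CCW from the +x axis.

Sum the known components: ΣF_x = -192.8 N, ΣF_y = -589.4 N.
For equilibrium the remaining force must supply (−ΣF_x, −ΣF_y) = (192.8, 589.4) N.
Magnitude = √((192.8)² + (589.4)²) = 620.2 N; direction = atan2(589.4, 192.8) = 71.9°.

θ ≈ 71.9°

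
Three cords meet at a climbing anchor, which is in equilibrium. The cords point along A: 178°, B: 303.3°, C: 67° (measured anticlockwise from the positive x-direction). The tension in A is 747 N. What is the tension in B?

T_B ≈ 838 N

Resolve: ΣF_x = 747 cos 178° + T_B cos 303.3° + T_C cos 67° = 0.
        ΣF_y = 747 sin 178° + T_B sin 303.3° + T_C sin 67° = 0.
The known terms sum to (-746.5, 26.07) N, so 0.5490 T_B + 0.3907 T_C = 746.5 and -0.8358 T_B + 0.9205 T_C = -26.07.
Solving simultaneously: T_B = 838.2 N, T_C = 732.8 N.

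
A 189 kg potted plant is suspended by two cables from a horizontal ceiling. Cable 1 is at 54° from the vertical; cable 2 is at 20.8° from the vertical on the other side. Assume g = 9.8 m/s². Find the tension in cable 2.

Angles from the horizontal: cable 1 is 90° − 54° = 36°, cable 2 is 90° − 20.8° = 69.2°.
Weight W = 189 × 9.8 = 1852 N acts straight down.
Horizontal: T_1 cos 36° = T_2 cos 69.2°  →  T_1 = 0.4389 T_2.
Vertical: T_1 sin 36° + T_2 sin 69.2° = 1852.
Substituting the horizontal relation into the vertical equation gives 1.193 T_2 = 1852, so T_2 = 1553 N.

T_2 ≈ 1550 N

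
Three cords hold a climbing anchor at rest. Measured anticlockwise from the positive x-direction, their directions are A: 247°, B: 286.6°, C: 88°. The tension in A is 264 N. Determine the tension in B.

Resolve: ΣF_x = 264 cos 247° + T_B cos 286.6° + T_C cos 88° = 0.
        ΣF_y = 264 sin 247° + T_B sin 286.6° + T_C sin 88° = 0.
The known terms sum to (-103.2, -243) N, so 0.2857 T_B + 0.0349 T_C = 103.2 and -0.9583 T_B + 0.9994 T_C = 243.
Solving simultaneously: T_B = 296.6 N, T_C = 527.6 N.

T_B ≈ 297 N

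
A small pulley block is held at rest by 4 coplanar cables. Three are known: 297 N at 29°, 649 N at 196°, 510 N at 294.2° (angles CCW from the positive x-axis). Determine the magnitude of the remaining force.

F ≈ 524 N

Sum the known components: ΣF_x = -155 N, ΣF_y = -500.1 N.
For equilibrium the remaining force must supply (−ΣF_x, −ΣF_y) = (155, 500.1) N.
Magnitude = √((155)² + (500.1)²) = 523.6 N; direction = atan2(500.1, 155) = 72.8°.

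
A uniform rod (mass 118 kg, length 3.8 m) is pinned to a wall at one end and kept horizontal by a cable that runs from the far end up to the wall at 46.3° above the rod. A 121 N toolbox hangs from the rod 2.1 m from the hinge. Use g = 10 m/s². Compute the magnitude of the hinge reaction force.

Take torques about the hinge: T sin 46.3° · 3.8 = 118×10×1.9 + 121×2.1 = 2496.1 N·m.
So T = 2496.1 / (0.7230 × 3.8) = 908.57 N.
ΣF_x = 0: H_x = T cos 46.3° = 627.72 N.
ΣF_y = 0: H_y = (118×10 + 121) − T sin 46.3° = 1301 − 656.87 = 644.13 N.
|H| = √(H_x² + H_y²) = √((627.72)² + (644.13)²) = 899.41 N.

|H| ≈ 899 N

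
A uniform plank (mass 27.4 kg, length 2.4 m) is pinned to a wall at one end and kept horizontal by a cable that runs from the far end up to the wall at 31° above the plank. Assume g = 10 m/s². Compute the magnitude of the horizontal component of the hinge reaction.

H_x ≈ 228 N

Take torques about the hinge: T sin 31° · 2.4 = 27.4×10×1.2 = 328.8 N·m.
So T = 328.8 / (0.5150 × 2.4) = 266 N.
ΣF_x = 0: H_x = T cos 31° = 228.01 N.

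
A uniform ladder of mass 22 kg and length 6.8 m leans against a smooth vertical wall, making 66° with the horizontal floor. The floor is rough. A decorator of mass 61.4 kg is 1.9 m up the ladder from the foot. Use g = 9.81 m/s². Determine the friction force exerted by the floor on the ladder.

Torques about the foot: N_wall · 6.8 sin 66° = 22×9.81×3.4 cos 66° + 61.4×9.81×1.9 cos 66° → N_wall = 122.98 N.
ΣF_x = 0: f_floor = N_wall = 122.98 N.

f ≈ 123 N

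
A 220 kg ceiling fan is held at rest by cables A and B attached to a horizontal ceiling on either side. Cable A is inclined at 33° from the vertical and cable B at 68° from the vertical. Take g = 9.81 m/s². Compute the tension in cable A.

Angles from the horizontal: cable A is 90° − 33° = 57°, cable B is 90° − 68° = 22°.
Weight W = 220 × 9.81 = 2158 N acts straight down.
Horizontal: T_A cos 57° = T_B cos 22°  →  T_B = 0.5874 T_A.
Vertical: T_A sin 57° + T_B sin 22° = 2158.
Substituting the horizontal relation into the vertical equation gives 1.059 T_A = 2158, so T_A = 2039 N.

T_A ≈ 2040 N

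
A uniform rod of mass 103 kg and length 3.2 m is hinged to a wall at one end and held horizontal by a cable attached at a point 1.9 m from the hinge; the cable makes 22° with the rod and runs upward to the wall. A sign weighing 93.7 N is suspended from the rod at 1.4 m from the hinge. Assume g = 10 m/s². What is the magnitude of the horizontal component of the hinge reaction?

H_x ≈ 2320 N

Take torques about the hinge: T sin 22° · 1.9 = 103×10×1.6 + 93.7×1.4 = 1779.2 N·m.
So T = 1779.2 / (0.3746 × 1.9) = 2499.7 N.
ΣF_x = 0: H_x = T cos 22° = 2317.7 N.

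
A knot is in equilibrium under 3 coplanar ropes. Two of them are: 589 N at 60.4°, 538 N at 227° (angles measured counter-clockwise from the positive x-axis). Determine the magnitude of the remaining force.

Sum the known components: ΣF_x = -75.98 N, ΣF_y = 118.7 N.
For equilibrium the remaining force must supply (−ΣF_x, −ΣF_y) = (75.98, -118.7) N.
Magnitude = √((75.98)² + (-118.7)²) = 140.9 N; direction = atan2(-118.7, 75.98) = 302.6°.

F ≈ 141 N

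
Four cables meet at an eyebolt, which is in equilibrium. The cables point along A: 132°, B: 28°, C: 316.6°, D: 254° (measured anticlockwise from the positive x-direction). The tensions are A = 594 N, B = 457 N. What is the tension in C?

T_C ≈ 197 N

Resolve: ΣF_x = 594 cos 132° + 457 cos 28° + T_C cos 316.6° + T_D cos 254° = 0.
        ΣF_y = 594 sin 132° + 457 sin 28° + T_C sin 316.6° + T_D sin 254° = 0.
The known terms sum to (6.043, 656) N, so 0.7266 T_C − 0.2756 T_D = -6.043 and -0.6871 T_C − 0.9613 T_D = -656.
Solving simultaneously: T_C = 197.1 N, T_D = 541.5 N.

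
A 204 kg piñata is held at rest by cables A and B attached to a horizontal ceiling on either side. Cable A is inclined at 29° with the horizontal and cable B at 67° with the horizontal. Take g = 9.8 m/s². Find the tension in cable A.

Weight W = 204 × 9.8 = 1999 N acts straight down.
Horizontal: T_A cos 29° = T_B cos 67°  →  T_B = 2.238 T_A.
Vertical: T_A sin 29° + T_B sin 67° = 1999.
Substituting the horizontal relation into the vertical equation gives 2.545 T_A = 1999, so T_A = 785.5 N.

T_A ≈ 785 N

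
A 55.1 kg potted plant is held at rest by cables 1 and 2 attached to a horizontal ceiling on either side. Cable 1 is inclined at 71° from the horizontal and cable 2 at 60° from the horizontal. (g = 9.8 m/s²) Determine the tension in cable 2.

T_2 ≈ 233 N

Weight W = 55.1 × 9.8 = 540 N acts straight down.
Horizontal: T_1 cos 71° = T_2 cos 60°  →  T_1 = 1.536 T_2.
Vertical: T_1 sin 71° + T_2 sin 60° = 540.
Substituting the horizontal relation into the vertical equation gives 2.318 T_2 = 540, so T_2 = 232.9 N.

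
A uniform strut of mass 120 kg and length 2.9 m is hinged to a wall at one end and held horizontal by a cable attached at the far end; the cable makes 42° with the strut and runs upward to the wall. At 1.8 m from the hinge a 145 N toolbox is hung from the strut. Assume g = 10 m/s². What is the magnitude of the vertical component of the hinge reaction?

Take torques about the hinge: T sin 42° · 2.9 = 120×10×1.45 + 145×1.8 = 2001 N·m.
So T = 2001 / (0.6691 × 2.9) = 1031.2 N.
ΣF_y = 0: H_y = (120×10 + 145) − T sin 42° = 1345 − 690 = 655 N.

|H_y| ≈ 655 N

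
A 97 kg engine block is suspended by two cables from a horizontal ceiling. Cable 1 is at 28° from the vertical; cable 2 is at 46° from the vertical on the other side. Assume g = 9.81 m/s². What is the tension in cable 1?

Angles from the horizontal: cable 1 is 90° − 28° = 62°, cable 2 is 90° − 46° = 44°.
Weight W = 97 × 9.81 = 951.6 N acts straight down.
Horizontal: T_1 cos 62° = T_2 cos 44°  →  T_2 = 0.6526 T_1.
Vertical: T_1 sin 62° + T_2 sin 44° = 951.6.
Substituting the horizontal relation into the vertical equation gives 1.336 T_1 = 951.6, so T_1 = 712.1 N.

T_1 ≈ 712 N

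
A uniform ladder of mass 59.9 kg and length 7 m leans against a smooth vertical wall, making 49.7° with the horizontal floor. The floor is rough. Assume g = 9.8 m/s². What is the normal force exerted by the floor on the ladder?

ΣF_y = 0: N_floor = 59.9×9.8 = 587.02 N.

N_floor ≈ 587 N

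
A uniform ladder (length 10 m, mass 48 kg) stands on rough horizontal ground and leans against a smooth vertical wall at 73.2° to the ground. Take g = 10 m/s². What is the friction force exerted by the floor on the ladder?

Torques about the foot: N_wall · 10 sin 73.2° = 48×10×5 cos 73.2° → N_wall = 72.46 N.
ΣF_x = 0: f_floor = N_wall = 72.46 N.

f ≈ 72.5 N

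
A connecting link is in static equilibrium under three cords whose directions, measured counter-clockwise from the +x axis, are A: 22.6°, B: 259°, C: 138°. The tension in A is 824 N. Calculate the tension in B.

T_B ≈ 868 N

Resolve: ΣF_x = 824 cos 22.6° + T_B cos 259° + T_C cos 138° = 0.
        ΣF_y = 824 sin 22.6° + T_B sin 259° + T_C sin 138° = 0.
The known terms sum to (760.7, 316.7) N, so -0.1908 T_B − 0.7431 T_C = -760.7 and -0.9816 T_B + 0.6691 T_C = -316.7.
Solving simultaneously: T_B = 868.4 N, T_C = 800.7 N.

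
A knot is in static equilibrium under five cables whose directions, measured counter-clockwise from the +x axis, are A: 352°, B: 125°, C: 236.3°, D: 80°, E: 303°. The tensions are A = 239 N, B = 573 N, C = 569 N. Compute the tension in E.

T_E ≈ 579 N

Resolve: ΣF_x = 239 cos 352° + 573 cos 125° + 569 cos 236.3° + T_D cos 80° + T_E cos 303° = 0.
        ΣF_y = 239 sin 352° + 573 sin 125° + 569 sin 236.3° + T_D sin 80° + T_E sin 303° = 0.
The known terms sum to (-407.7, -37.27) N, so 0.1736 T_D + 0.5446 T_E = 407.7 and 0.9848 T_D − 0.8387 T_E = 37.27.
Solving simultaneously: T_D = 531.1 N, T_E = 579.2 N.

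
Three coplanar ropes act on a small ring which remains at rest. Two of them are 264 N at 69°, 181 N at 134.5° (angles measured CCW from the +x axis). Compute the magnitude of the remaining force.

F ≈ 377 N

Sum the known components: ΣF_x = -32.26 N, ΣF_y = 375.6 N.
For equilibrium the remaining force must supply (−ΣF_x, −ΣF_y) = (32.26, -375.6) N.
Magnitude = √((32.26)² + (-375.6)²) = 376.9 N; direction = atan2(-375.6, 32.26) = 274.9°.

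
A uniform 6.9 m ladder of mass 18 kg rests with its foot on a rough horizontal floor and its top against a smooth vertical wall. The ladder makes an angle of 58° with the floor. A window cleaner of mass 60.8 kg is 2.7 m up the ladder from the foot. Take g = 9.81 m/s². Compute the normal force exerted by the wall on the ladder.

N_wall ≈ 201 N

Torques about the foot: N_wall · 6.9 sin 58° = 18×9.81×3.45 cos 58° + 60.8×9.81×2.7 cos 58° → N_wall = 201.01 N.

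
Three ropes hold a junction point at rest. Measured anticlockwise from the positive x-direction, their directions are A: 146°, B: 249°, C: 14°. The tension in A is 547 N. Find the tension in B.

Resolve: ΣF_x = 547 cos 146° + T_B cos 249° + T_C cos 14° = 0.
        ΣF_y = 547 sin 146° + T_B sin 249° + T_C sin 14° = 0.
The known terms sum to (-453.5, 305.9) N, so -0.3584 T_B + 0.9703 T_C = 453.5 and -0.9336 T_B + 0.2419 T_C = -305.9.
Solving simultaneously: T_B = 496.2 N, T_C = 650.6 N.

T_B ≈ 496 N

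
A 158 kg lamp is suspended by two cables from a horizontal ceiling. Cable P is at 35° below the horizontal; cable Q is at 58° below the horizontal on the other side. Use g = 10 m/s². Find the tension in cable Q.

Weight W = 158 × 10 = 1580 N acts straight down.
Horizontal: T_P cos 35° = T_Q cos 58°  →  T_P = 0.6469 T_Q.
Vertical: T_P sin 35° + T_Q sin 58° = 1580.
Substituting the horizontal relation into the vertical equation gives 1.219 T_Q = 1580, so T_Q = 1296 N.

T_Q ≈ 1300 N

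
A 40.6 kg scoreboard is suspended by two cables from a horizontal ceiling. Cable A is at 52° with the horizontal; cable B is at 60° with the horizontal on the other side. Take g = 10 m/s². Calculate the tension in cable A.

Weight W = 40.6 × 10 = 406 N acts straight down.
Horizontal: T_A cos 52° = T_B cos 60°  →  T_B = 1.231 T_A.
Vertical: T_A sin 52° + T_B sin 60° = 406.
Substituting the horizontal relation into the vertical equation gives 1.854 T_A = 406, so T_A = 218.9 N.

T_A ≈ 219 N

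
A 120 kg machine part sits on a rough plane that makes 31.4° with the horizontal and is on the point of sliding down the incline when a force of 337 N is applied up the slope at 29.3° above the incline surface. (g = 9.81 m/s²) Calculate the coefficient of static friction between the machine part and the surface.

μ ≈ 0.380

On the verge of sliding down the incline, friction is at its maximum μN and acts up the slope.
Perpendicular to incline: N = W cos 31.4° − P sin 29.3° = 1005 − 164.9 = 839.9 N.
Along incline: P cos 29.3° + μN = W sin 31.4° → μ = (W sin 31.4° − P cos 29.3°) / N = 0.3803.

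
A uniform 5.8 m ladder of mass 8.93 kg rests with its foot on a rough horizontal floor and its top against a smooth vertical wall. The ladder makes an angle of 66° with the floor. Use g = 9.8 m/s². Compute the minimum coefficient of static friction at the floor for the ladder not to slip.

μ_min ≈ 0.223

ΣF_y = 0: N_floor = 8.93×9.8 = 87.514 N.
Torques about the foot: N_wall · 5.8 sin 66° = 8.93×9.8×2.9 cos 66° → N_wall = 19.482 N.
ΣF_x = 0: f_floor = N_wall = 19.482 N.
μ_min = f_floor / N_floor = 19.482 / 87.514 = 0.2226.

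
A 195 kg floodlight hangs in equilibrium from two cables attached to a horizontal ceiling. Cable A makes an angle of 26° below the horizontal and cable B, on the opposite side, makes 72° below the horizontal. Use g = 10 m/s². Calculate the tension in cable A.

Weight W = 195 × 10 = 1950 N acts straight down.
Horizontal: T_A cos 26° = T_B cos 72°  →  T_B = 2.909 T_A.
Vertical: T_A sin 26° + T_B sin 72° = 1950.
Substituting the horizontal relation into the vertical equation gives 3.205 T_A = 1950, so T_A = 608.5 N.

T_A ≈ 609 N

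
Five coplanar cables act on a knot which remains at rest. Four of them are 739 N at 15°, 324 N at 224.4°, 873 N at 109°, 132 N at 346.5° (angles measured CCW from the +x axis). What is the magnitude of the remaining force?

F ≈ 826 N

Sum the known components: ΣF_x = 326.5 N, ΣF_y = 759.2 N.
For equilibrium the remaining force must supply (−ΣF_x, −ΣF_y) = (-326.5, -759.2) N.
Magnitude = √((-326.5)² + (-759.2)²) = 826.4 N; direction = atan2(-759.2, -326.5) = 246.7°.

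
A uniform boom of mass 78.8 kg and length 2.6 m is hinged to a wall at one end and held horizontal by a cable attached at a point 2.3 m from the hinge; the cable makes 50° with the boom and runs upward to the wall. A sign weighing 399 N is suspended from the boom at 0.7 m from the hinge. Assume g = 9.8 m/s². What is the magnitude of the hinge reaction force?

|H| ≈ 772 N

Take torques about the hinge: T sin 50° · 2.3 = 78.8×9.8×1.3 + 399×0.7 = 1283.2 N·m.
So T = 1283.2 / (0.7660 × 2.3) = 728.31 N.
ΣF_x = 0: H_x = T cos 50° = 468.15 N.
ΣF_y = 0: H_y = (78.8×9.8 + 399) − T sin 50° = 1171.2 − 557.92 = 613.32 N.
|H| = √(H_x² + H_y²) = √((468.15)² + (613.32)²) = 771.57 N.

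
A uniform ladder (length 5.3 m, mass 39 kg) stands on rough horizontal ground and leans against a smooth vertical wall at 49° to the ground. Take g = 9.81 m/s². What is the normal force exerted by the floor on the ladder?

ΣF_y = 0: N_floor = 39×9.81 = 382.59 N.

N_floor ≈ 383 N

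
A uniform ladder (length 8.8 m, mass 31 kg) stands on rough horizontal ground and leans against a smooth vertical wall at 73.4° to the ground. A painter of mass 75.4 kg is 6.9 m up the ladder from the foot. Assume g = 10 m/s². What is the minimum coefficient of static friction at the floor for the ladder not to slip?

ΣF_y = 0: N_floor = 31×10 + 75.4×10 = 1064 N.
Torques about the foot: N_wall · 8.8 sin 73.4° = 31×10×4.4 cos 73.4° + 75.4×10×6.9 cos 73.4° → N_wall = 222.45 N.
ΣF_x = 0: f_floor = N_wall = 222.45 N.
μ_min = f_floor / N_floor = 222.45 / 1064 = 0.2091.

μ_min ≈ 0.209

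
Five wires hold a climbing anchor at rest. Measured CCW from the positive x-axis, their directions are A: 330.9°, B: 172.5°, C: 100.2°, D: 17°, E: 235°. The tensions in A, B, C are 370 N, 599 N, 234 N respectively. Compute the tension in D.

Resolve: ΣF_x = 370 cos 330.9° + 599 cos 172.5° + 234 cos 100.2° + T_D cos 17° + T_E cos 235° = 0.
        ΣF_y = 370 sin 330.9° + 599 sin 172.5° + 234 sin 100.2° + T_D sin 17° + T_E sin 235° = 0.
The known terms sum to (-312, 128.5) N, so 0.9563 T_D − 0.5736 T_E = 312 and 0.2924 T_D − 0.8192 T_E = -128.5.
Solving simultaneously: T_D = 534.9 N, T_E = 347.8 N.

T_D ≈ 535 N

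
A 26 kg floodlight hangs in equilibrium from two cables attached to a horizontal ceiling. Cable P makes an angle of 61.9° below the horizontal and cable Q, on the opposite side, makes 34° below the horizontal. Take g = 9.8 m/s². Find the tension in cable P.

Weight W = 26 × 9.8 = 254.8 N acts straight down.
Horizontal: T_P cos 61.9° = T_Q cos 34°  →  T_Q = 0.5681 T_P.
Vertical: T_P sin 61.9° + T_Q sin 34° = 254.8.
Substituting the horizontal relation into the vertical equation gives 1.2 T_P = 254.8, so T_P = 212.4 N.

T_P ≈ 212 N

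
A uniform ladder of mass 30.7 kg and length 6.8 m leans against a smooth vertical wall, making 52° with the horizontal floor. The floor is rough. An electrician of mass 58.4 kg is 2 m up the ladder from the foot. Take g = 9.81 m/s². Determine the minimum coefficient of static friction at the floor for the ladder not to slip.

ΣF_y = 0: N_floor = 30.7×9.81 + 58.4×9.81 = 874.07 N.
Torques about the foot: N_wall · 6.8 sin 52° = 30.7×9.81×3.4 cos 52° + 58.4×9.81×2 cos 52° → N_wall = 249.3 N.
ΣF_x = 0: f_floor = N_wall = 249.3 N.
μ_min = f_floor / N_floor = 249.3 / 874.07 = 0.2852.

μ_min ≈ 0.285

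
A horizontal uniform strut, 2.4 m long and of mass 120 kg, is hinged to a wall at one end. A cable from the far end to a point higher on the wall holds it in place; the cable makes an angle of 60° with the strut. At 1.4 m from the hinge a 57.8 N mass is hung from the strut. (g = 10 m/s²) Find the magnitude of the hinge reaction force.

|H| ≈ 723 N

Take torques about the hinge: T sin 60° · 2.4 = 120×10×1.2 + 57.8×1.4 = 1520.9 N·m.
So T = 1520.9 / (0.8660 × 2.4) = 731.75 N.
ΣF_x = 0: H_x = T cos 60° = 365.88 N.
ΣF_y = 0: H_y = (120×10 + 57.8) − T sin 60° = 1257.8 − 633.72 = 624.08 N.
|H| = √(H_x² + H_y²) = √((365.88)² + (624.08)²) = 723.43 N.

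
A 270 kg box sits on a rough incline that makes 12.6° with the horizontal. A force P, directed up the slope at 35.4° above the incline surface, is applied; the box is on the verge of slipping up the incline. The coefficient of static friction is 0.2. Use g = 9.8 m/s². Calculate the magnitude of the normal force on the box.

N ≈ 1900 N

On the verge of sliding up the incline, friction equals μN and acts down the slope.
Perpendicular: N + P sin 35.4° = W cos 12.6° = 2582 N.
Along incline: P cos 35.4° = W sin 12.6° + μN  with W sin 12.6° = 577.2 N.
Solving the pair for P and N: P = 1175 N, N = 1902 N (and f = μN = 380.4 N).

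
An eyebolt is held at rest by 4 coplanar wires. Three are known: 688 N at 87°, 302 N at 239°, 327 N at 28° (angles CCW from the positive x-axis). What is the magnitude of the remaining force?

Sum the known components: ΣF_x = 169.2 N, ΣF_y = 581.7 N.
For equilibrium the remaining force must supply (−ΣF_x, −ΣF_y) = (-169.2, -581.7) N.
Magnitude = √((-169.2)² + (-581.7)²) = 605.8 N; direction = atan2(-581.7, -169.2) = 253.8°.

F ≈ 606 N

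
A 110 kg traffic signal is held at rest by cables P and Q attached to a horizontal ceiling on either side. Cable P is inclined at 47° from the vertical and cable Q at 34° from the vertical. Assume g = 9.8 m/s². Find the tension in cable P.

T_P ≈ 610 N

Angles from the horizontal: cable P is 90° − 47° = 43°, cable Q is 90° − 34° = 56°.
Weight W = 110 × 9.8 = 1078 N acts straight down.
Horizontal: T_P cos 43° = T_Q cos 56°  →  T_Q = 1.308 T_P.
Vertical: T_P sin 43° + T_Q sin 56° = 1078.
Substituting the horizontal relation into the vertical equation gives 1.766 T_P = 1078, so T_P = 610.3 N.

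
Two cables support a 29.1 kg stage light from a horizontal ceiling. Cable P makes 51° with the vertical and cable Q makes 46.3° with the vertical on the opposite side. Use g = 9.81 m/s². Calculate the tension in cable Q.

Angles from the horizontal: cable P is 90° − 51° = 39°, cable Q is 90° − 46.3° = 43.7°.
Weight W = 29.1 × 9.81 = 285.5 N acts straight down.
Horizontal: T_P cos 39° = T_Q cos 43.7°  →  T_P = 0.9303 T_Q.
Vertical: T_P sin 39° + T_Q sin 43.7° = 285.5.
Substituting the horizontal relation into the vertical equation gives 1.276 T_Q = 285.5, so T_Q = 223.7 N.

T_Q ≈ 224 N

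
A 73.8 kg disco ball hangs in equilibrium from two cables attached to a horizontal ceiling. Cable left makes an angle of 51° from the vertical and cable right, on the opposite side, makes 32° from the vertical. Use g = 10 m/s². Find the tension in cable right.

Angles from the horizontal: cable left is 90° − 51° = 39°, cable right is 90° − 32° = 58°.
Weight W = 73.8 × 10 = 738 N acts straight down.
Horizontal: T_left cos 39° = T_right cos 58°  →  T_left = 0.6819 T_right.
Vertical: T_left sin 39° + T_right sin 58° = 738.
Substituting the horizontal relation into the vertical equation gives 1.277 T_right = 738, so T_right = 577.8 N.

T_right ≈ 578 N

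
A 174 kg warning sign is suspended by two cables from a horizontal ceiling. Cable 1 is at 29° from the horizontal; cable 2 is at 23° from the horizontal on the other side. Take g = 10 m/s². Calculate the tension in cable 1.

Weight W = 174 × 10 = 1740 N acts straight down.
Horizontal: T_1 cos 29° = T_2 cos 23°  →  T_2 = 0.9502 T_1.
Vertical: T_1 sin 29° + T_2 sin 23° = 1740.
Substituting the horizontal relation into the vertical equation gives 0.8561 T_1 = 1740, so T_1 = 2033 N.

T_1 ≈ 2030 N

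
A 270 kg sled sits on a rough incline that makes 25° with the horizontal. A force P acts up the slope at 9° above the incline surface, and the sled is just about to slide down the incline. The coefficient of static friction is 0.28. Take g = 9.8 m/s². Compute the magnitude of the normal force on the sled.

N ≈ 2320 N

On the verge of sliding down the incline, friction equals μN and acts up the slope.
Perpendicular: N + P sin 9° = W cos 25° = 2398 N.
Along incline: P cos 9° + μN = W sin 25° with W sin 25° = 1118 N.
Solving the pair for P and N: P = 473.3 N, N = 2324 N (and f = μN = 650.7 N).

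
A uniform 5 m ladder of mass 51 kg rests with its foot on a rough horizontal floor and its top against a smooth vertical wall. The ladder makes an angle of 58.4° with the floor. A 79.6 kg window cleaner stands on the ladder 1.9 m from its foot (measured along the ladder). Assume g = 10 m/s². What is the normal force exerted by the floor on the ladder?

ΣF_y = 0: N_floor = 51×10 + 79.6×10 = 1306 N.

N_floor ≈ 1310 N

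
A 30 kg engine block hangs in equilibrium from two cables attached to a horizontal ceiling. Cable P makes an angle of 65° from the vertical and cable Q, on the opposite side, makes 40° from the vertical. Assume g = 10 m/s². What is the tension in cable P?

Angles from the horizontal: cable P is 90° − 65° = 25°, cable Q is 90° − 40° = 50°.
Weight W = 30 × 10 = 300 N acts straight down.
Horizontal: T_P cos 25° = T_Q cos 50°  →  T_Q = 1.41 T_P.
Vertical: T_P sin 25° + T_Q sin 50° = 300.
Substituting the horizontal relation into the vertical equation gives 1.503 T_P = 300, so T_P = 199.6 N.

T_P ≈ 200 N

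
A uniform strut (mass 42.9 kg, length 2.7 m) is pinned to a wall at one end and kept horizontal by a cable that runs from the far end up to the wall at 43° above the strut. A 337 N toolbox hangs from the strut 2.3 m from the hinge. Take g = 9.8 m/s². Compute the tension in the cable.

T ≈ 729 N

Take torques about the hinge: T sin 43° · 2.7 = 42.9×9.8×1.35 + 337×2.3 = 1342.7 N·m.
So T = 1342.7 / (0.6820 × 2.7) = 729.16 N.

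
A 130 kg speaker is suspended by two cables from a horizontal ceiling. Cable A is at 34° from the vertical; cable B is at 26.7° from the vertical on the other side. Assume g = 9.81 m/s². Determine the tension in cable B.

Angles from the horizontal: cable A is 90° − 34° = 56°, cable B is 90° − 26.7° = 63.3°.
Weight W = 130 × 9.81 = 1275 N acts straight down.
Horizontal: T_A cos 56° = T_B cos 63.3°  →  T_A = 0.8035 T_B.
Vertical: T_A sin 56° + T_B sin 63.3° = 1275.
Substituting the horizontal relation into the vertical equation gives 1.56 T_B = 1275, so T_B = 817.8 N.

T_B ≈ 818 N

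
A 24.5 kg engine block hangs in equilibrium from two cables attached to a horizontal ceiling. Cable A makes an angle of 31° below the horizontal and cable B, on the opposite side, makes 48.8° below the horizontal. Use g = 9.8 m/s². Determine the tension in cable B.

T_B ≈ 209 N

Weight W = 24.5 × 9.8 = 240.1 N acts straight down.
Horizontal: T_A cos 31° = T_B cos 48.8°  →  T_A = 0.7684 T_B.
Vertical: T_A sin 31° + T_B sin 48.8° = 240.1.
Substituting the horizontal relation into the vertical equation gives 1.148 T_B = 240.1, so T_B = 209.1 N.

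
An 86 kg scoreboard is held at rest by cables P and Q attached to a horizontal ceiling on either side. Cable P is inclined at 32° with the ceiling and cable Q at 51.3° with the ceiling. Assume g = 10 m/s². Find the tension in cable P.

T_P ≈ 541 N

Weight W = 86 × 10 = 860 N acts straight down.
Horizontal: T_P cos 32° = T_Q cos 51.3°  →  T_Q = 1.356 T_P.
Vertical: T_P sin 32° + T_Q sin 51.3° = 860.
Substituting the horizontal relation into the vertical equation gives 1.588 T_P = 860, so T_P = 541.4 N.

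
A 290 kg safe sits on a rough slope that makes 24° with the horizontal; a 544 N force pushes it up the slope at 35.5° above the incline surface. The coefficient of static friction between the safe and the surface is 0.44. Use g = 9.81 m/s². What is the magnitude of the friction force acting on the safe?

f ≈ 714 N

Axes along / perpendicular to the incline. W sin 24° = 1157 N down-slope; W cos 24° = 2599 N into the surface.
Perpendicular: N = W cos 24° − P sin 35.5° = 2599 − 315.9 = 2283 N.
Along incline: P cos 35.5° + f = W sin 24° (friction acts up-slope) → f = 1157 − 442.9 = 714.2 N.
|f| = 714.2 N ≤ μN = 1005 N, so the safe is indeed static.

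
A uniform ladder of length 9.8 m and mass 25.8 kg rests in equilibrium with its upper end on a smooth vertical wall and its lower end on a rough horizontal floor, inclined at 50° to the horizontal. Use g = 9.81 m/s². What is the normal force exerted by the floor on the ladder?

N_floor ≈ 253 N

ΣF_y = 0: N_floor = 25.8×9.81 = 253.1 N.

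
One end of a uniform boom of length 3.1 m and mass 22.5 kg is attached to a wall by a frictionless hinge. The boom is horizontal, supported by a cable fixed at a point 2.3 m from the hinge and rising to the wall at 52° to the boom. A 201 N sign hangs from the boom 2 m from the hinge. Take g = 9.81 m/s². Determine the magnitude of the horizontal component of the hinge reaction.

Take torques about the hinge: T sin 52° · 2.3 = 22.5×9.81×1.55 + 201×2 = 744.12 N·m.
So T = 744.12 / (0.7880 × 2.3) = 410.57 N.
ΣF_x = 0: H_x = T cos 52° = 252.77 N.

H_x ≈ 253 N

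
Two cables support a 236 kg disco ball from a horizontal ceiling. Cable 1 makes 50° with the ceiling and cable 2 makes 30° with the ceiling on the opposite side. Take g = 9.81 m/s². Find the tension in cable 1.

Weight W = 236 × 9.81 = 2315 N acts straight down.
Horizontal: T_1 cos 50° = T_2 cos 30°  →  T_2 = 0.7422 T_1.
Vertical: T_1 sin 50° + T_2 sin 30° = 2315.
Substituting the horizontal relation into the vertical equation gives 1.137 T_1 = 2315, so T_1 = 2036 N.

T_1 ≈ 2040 N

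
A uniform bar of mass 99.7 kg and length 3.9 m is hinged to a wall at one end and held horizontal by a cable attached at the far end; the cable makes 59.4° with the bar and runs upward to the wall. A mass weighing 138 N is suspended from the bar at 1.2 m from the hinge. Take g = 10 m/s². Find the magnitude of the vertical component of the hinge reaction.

Take torques about the hinge: T sin 59.4° · 3.9 = 99.7×10×1.95 + 138×1.2 = 2109.8 N·m.
So T = 2109.8 / (0.8607 × 3.9) = 628.48 N.
ΣF_y = 0: H_y = (99.7×10 + 138) − T sin 59.4° = 1135 − 540.96 = 594.04 N.

|H_y| ≈ 594 N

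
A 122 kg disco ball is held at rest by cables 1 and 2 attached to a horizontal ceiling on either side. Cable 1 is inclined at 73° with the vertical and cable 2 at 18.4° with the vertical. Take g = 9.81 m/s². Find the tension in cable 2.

Angles from the horizontal: cable 1 is 90° − 73° = 17°, cable 2 is 90° − 18.4° = 71.6°.
Weight W = 122 × 9.81 = 1197 N acts straight down.
Horizontal: T_1 cos 17° = T_2 cos 71.6°  →  T_1 = 0.3301 T_2.
Vertical: T_1 sin 17° + T_2 sin 71.6° = 1197.
Substituting the horizontal relation into the vertical equation gives 1.045 T_2 = 1197, so T_2 = 1145 N.

T_2 ≈ 1140 N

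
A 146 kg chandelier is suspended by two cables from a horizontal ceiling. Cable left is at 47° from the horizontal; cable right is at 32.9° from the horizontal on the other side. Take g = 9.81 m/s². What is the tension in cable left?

T_left ≈ 1220 N

Weight W = 146 × 9.81 = 1432 N acts straight down.
Horizontal: T_left cos 47° = T_right cos 32.9°  →  T_right = 0.8123 T_left.
Vertical: T_left sin 47° + T_right sin 32.9° = 1432.
Substituting the horizontal relation into the vertical equation gives 1.173 T_left = 1432, so T_left = 1221 N.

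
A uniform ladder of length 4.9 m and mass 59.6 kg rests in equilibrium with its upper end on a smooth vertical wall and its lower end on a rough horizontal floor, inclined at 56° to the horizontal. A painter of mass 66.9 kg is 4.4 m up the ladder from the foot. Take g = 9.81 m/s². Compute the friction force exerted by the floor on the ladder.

Torques about the foot: N_wall · 4.9 sin 56° = 59.6×9.81×2.45 cos 56° + 66.9×9.81×4.4 cos 56° → N_wall = 594.69 N.
ΣF_x = 0: f_floor = N_wall = 594.69 N.

f ≈ 595 N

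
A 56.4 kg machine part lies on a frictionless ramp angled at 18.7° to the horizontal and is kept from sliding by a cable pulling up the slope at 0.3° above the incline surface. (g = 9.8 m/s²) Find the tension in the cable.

Take axes along and perpendicular to the incline. Weight components: W sin 18.7° = 177.2 N down-slope, W cos 18.7° = 523.5 N into the surface.
Along incline: T cos 0.3° = W sin 18.7° → T = 177.2 N.
Perpendicular: N = W cos 18.7° − T sin 0.3° = 522.6 N.

T ≈ 177 N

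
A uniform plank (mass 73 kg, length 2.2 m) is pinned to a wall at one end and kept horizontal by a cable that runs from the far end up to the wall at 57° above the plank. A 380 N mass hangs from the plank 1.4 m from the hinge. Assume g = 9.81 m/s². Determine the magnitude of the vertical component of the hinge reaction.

Take torques about the hinge: T sin 57° · 2.2 = 73×9.81×1.1 + 380×1.4 = 1319.7 N·m.
So T = 1319.7 / (0.8387 × 2.2) = 715.28 N.
ΣF_y = 0: H_y = (73×9.81 + 380) − T sin 57° = 1096.1 − 599.88 = 496.25 N.

|H_y| ≈ 496 N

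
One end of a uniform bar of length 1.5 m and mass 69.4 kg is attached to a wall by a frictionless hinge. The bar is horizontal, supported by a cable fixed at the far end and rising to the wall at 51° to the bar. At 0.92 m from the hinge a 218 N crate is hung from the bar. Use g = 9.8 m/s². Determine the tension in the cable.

T ≈ 610 N

Take torques about the hinge: T sin 51° · 1.5 = 69.4×9.8×0.75 + 218×0.92 = 710.65 N·m.
So T = 710.65 / (0.7771 × 1.5) = 609.62 N.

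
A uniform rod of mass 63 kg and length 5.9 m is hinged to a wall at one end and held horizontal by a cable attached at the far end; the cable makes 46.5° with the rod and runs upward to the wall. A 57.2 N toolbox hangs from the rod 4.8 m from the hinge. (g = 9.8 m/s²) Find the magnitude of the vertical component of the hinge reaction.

|H_y| ≈ 319 N

Take torques about the hinge: T sin 46.5° · 5.9 = 63×9.8×2.95 + 57.2×4.8 = 2095.9 N·m.
So T = 2095.9 / (0.7254 × 5.9) = 489.73 N.
ΣF_y = 0: H_y = (63×9.8 + 57.2) − T sin 46.5° = 674.6 − 355.24 = 319.36 N.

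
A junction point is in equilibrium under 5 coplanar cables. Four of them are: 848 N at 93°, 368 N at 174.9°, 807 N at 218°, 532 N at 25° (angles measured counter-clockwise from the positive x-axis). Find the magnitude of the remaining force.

Sum the known components: ΣF_x = -564.7 N, ΣF_y = 607.5 N.
For equilibrium the remaining force must supply (−ΣF_x, −ΣF_y) = (564.7, -607.5) N.
Magnitude = √((564.7)² + (-607.5)²) = 829.5 N; direction = atan2(-607.5, 564.7) = 312.9°.

F ≈ 829 N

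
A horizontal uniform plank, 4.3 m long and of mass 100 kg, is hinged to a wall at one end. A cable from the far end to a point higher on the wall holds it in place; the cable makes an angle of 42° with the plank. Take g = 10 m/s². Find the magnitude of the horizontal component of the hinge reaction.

H_x ≈ 555 N

Take torques about the hinge: T sin 42° · 4.3 = 100×10×2.15 = 2150 N·m.
So T = 2150 / (0.6691 × 4.3) = 747.24 N.
ΣF_x = 0: H_x = T cos 42° = 555.31 N.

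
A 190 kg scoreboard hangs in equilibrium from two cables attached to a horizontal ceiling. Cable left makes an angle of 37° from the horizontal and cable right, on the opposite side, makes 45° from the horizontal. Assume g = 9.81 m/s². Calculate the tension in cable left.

Weight W = 190 × 9.81 = 1864 N acts straight down.
Horizontal: T_left cos 37° = T_right cos 45°  →  T_right = 1.129 T_left.
Vertical: T_left sin 37° + T_right sin 45° = 1864.
Substituting the horizontal relation into the vertical equation gives 1.4 T_left = 1864, so T_left = 1331 N.

T_left ≈ 1330 N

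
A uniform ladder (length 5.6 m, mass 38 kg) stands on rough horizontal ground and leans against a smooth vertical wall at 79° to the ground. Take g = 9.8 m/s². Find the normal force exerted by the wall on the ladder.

Torques about the foot: N_wall · 5.6 sin 79° = 38×9.8×2.8 cos 79° → N_wall = 36.194 N.

N_wall ≈ 36.2 N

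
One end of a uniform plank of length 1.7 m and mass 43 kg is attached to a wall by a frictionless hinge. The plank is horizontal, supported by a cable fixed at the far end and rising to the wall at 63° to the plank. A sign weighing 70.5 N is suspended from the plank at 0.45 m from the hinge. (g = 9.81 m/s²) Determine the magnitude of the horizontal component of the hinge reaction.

Take torques about the hinge: T sin 63° · 1.7 = 43×9.81×0.85 + 70.5×0.45 = 390.28 N·m.
So T = 390.28 / (0.8910 × 1.7) = 257.66 N.
ΣF_x = 0: H_x = T cos 63° = 116.98 N.

H_x ≈ 117 N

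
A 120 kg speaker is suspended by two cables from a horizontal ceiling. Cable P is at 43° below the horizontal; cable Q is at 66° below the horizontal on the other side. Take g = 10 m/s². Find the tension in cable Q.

T_Q ≈ 928 N

Weight W = 120 × 10 = 1200 N acts straight down.
Horizontal: T_P cos 43° = T_Q cos 66°  →  T_P = 0.5561 T_Q.
Vertical: T_P sin 43° + T_Q sin 66° = 1200.
Substituting the horizontal relation into the vertical equation gives 1.293 T_Q = 1200, so T_Q = 928.2 N.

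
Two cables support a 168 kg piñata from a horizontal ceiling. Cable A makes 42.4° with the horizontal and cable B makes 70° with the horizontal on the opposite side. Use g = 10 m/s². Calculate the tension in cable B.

T_B ≈ 1340 N

Weight W = 168 × 10 = 1680 N acts straight down.
Horizontal: T_A cos 42.4° = T_B cos 70°  →  T_A = 0.4632 T_B.
Vertical: T_A sin 42.4° + T_B sin 70° = 1680.
Substituting the horizontal relation into the vertical equation gives 1.252 T_B = 1680, so T_B = 1342 N.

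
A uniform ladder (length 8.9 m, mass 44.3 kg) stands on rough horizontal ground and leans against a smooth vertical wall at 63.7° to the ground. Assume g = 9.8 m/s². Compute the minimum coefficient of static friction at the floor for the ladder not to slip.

ΣF_y = 0: N_floor = 44.3×9.8 = 434.14 N.
Torques about the foot: N_wall · 8.9 sin 63.7° = 44.3×9.8×4.45 cos 63.7° → N_wall = 107.28 N.
ΣF_x = 0: f_floor = N_wall = 107.28 N.
μ_min = f_floor / N_floor = 107.28 / 434.14 = 0.2471.

μ_min ≈ 0.247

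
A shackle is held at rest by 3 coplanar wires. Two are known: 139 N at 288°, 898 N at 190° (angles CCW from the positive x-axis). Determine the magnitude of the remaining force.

F ≈ 889 N

Sum the known components: ΣF_x = -841.4 N, ΣF_y = -288.1 N.
For equilibrium the remaining force must supply (−ΣF_x, −ΣF_y) = (841.4, 288.1) N.
Magnitude = √((841.4)² + (288.1)²) = 889.4 N; direction = atan2(288.1, 841.4) = 18.9°.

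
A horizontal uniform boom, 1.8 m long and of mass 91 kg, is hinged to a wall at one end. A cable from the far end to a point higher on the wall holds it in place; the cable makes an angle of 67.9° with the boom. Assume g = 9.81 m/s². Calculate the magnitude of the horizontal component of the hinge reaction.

H_x ≈ 181 N

Take torques about the hinge: T sin 67.9° · 1.8 = 91×9.81×0.9 = 803.44 N·m.
So T = 803.44 / (0.9265 × 1.8) = 481.75 N.
ΣF_x = 0: H_x = T cos 67.9° = 181.25 N.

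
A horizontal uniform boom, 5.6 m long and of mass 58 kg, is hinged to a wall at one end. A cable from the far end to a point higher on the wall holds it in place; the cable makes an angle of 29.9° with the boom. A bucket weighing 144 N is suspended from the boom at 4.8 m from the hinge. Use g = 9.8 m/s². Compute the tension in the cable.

Take torques about the hinge: T sin 29.9° · 5.6 = 58×9.8×2.8 + 144×4.8 = 2282.7 N·m.
So T = 2282.7 / (0.4985 × 5.6) = 817.73 N.

T ≈ 818 N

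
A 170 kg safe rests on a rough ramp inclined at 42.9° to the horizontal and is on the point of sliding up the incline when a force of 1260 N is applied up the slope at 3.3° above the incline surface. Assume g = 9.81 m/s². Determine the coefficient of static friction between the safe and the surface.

On the verge of sliding up the incline, friction is at its maximum μN and acts down the slope.
Perpendicular to incline: N = W cos 42.9° − P sin 3.3° = 1222 − 72.53 = 1149 N.
Along incline: P cos 3.3° − μN = W sin 42.9° → μ = −(W sin 42.9° − P cos 3.3°) / N = 0.1068.

μ ≈ 0.107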